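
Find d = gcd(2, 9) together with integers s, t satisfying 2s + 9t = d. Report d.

Euclidean algorithm:
9 = 4×2 + 1
2 = 2×1 + 0
gcd(2, 9) = 1.
Express as a combination:
1 = 9 − 4·2
So 1 = (1)·9 + (-4)·2.

1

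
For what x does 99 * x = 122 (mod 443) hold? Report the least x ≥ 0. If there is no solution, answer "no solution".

131

First find gcd(99, 443):
443 = 4×99 + 47
99 = 2×47 + 5
47 = 9×5 + 2
5 = 2×2 + 1
2 = 2×1 + 0
gcd = 1, so a unique solution mod 443 exists.
Back-substitute for the Bézout coefficients:
1 = 5 − 2·2
1 = −2·47 + 19·5
1 = 19·99 − 40·47
1 = −40·443 + 179·99
So 99·(179) ≡ 1 (mod 443), giving 99⁻¹ ≡ 179.
x ≡ 99⁻¹·122 ≡ 179·122 ≡ 131 (mod 443).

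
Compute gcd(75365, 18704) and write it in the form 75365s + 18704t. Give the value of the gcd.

1

Repeated division:
75365 = 4·18704 + 549
18704 = 34·549 + 38
549 = 14·38 + 17
38 = 2·17 + 4
17 = 4·4 + 1
4 = 4·1 + 0
gcd(75365, 18704) = 1.
Express as a combination:
1 = 17 − 4·4
1 = −4·38 + 9·17
1 = 9·549 − 130·38
1 = −130·18704 + 4429·549
1 = 4429·75365 − 17846·18704
So 1 = (4429)·75365 + (-17846)·18704.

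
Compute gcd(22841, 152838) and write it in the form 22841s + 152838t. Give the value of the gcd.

7

Repeated division:
152838 = 6×22841 + 15792
22841 = 1×15792 + 7049
15792 = 2×7049 + 1694
7049 = 4×1694 + 273
1694 = 6×273 + 56
273 = 4×56 + 49
56 = 1×49 + 7
49 = 7×7 + 0
gcd(22841, 152838) = 7.
Back-substituting:
7 = 56 − 49
7 = −273 + 5·56
7 = 5·1694 − 31·273
7 = −31·7049 + 129·1694
7 = 129·15792 − 289·7049
7 = −289·22841 + 418·15792
7 = 418·152838 − 2797·22841
So 7 = (418)·152838 + (-2797)·22841.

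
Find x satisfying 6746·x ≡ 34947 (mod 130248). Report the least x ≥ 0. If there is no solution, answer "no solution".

no solution

gcd(6746, 130248):
130248 = 19×6746 + 2074
6746 = 3×2074 + 524
2074 = 3×524 + 502
524 = 1×502 + 22
502 = 22×22 + 18
22 = 1×18 + 4
18 = 4×4 + 2
4 = 2×2 + 0
gcd = 2, but 2 ∤ 34947, so the congruence has no solution.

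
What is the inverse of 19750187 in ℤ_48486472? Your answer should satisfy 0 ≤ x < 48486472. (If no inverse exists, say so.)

35744419

gcd(48486472, 19750187) by repeated division:
48486472 = 2·19750187 + 8986098
19750187 = 2·8986098 + 1777991
8986098 = 5·1777991 + 96143
1777991 = 18·96143 + 47417
96143 = 2·47417 + 1309
47417 = 36·1309 + 293
1309 = 4·293 + 137
293 = 2·137 + 19
137 = 7·19 + 4
19 = 4·4 + 3
4 = 1·3 + 1
3 = 3·1 + 0
gcd = 1, so the inverse exists. Back-substitute:
1 = 4 − 3
1 = −19 + 5·4
1 = 5·137 − 36·19
1 = −36·293 + 77·137
1 = 77·1309 − 344·293
1 = −344·47417 + 12461·1309
1 = 12461·96143 − 25266·47417
1 = −25266·1777991 + 467249·96143
1 = 467249·8986098 − 2361511·1777991
1 = −2361511·19750187 + 5190271·8986098
1 = 5190271·48486472 − 12742053·19750187
So 19750187·(-12742053) ≡ 1 (mod 48486472), and -12742053 ≡ 35744419 (mod 48486472).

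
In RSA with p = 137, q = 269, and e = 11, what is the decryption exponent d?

φ(n) = (p−1)(q−1) = 136·268 = 36448.
Need d with 11·d ≡ 1 (mod 36448). Apply the extended Euclidean algorithm:
36448 = 3313·11 + 5
11 = 2·5 + 1
5 = 5·1 + 0
Back-substitute:
1 = 11 − 2·5
1 = −2·36448 + 6627·11
So 11·6627 ≡ 1 (mod 36448), hence d = 6627.

6627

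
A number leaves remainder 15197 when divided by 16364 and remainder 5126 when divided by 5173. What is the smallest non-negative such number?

14546429

Write x = 15197 + 16364·k. Then 16364·k ≡ 5126 − 15197 ≡ 275 (mod 5173).
Need 16364⁻¹ mod 5173. Extended Euclid on (5173, 845):
5173 = 6·845 + 103
845 = 8·103 + 21
103 = 4·21 + 19
21 = 1·19 + 2
19 = 9·2 + 1
2 = 2·1 + 0
Back-substitute:
1 = 19 − 9·2
1 = −9·21 + 10·19
1 = 10·103 − 49·21
1 = −49·845 + 402·103
1 = 402·5173 − 2461·845
16364⁻¹ ≡ 2712 (mod 5173), so k ≡ 2712·275 ≡ 888 (mod 5173).
x = 15197 + 16364·888 = 14546429.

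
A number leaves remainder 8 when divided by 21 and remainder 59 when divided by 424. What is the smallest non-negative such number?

1331

Write x = 8 + 21·k. Then 21·k ≡ 59 − 8 ≡ 51 (mod 424).
Need 21⁻¹ mod 424. Extended Euclid on (424, 21):
424 = 20·21 + 4
21 = 5·4 + 1
4 = 4·1 + 0
Back-substitute:
1 = 21 − 5·4
1 = −5·424 + 101·21
21⁻¹ ≡ 101 (mod 424), so k ≡ 101·51 ≡ 63 (mod 424).
x = 8 + 21·63 = 1331.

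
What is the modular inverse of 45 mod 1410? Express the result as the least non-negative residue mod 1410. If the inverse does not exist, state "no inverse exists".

no inverse exists

Euclidean algorithm on 1410, 45:
1410 = 31*45 + 15
45 = 3*15 + 0
gcd(45, 1410) = 15 ≠ 1, so 45 has no multiplicative inverse modulo 1410.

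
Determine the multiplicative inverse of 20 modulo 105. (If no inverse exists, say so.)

Compute gcd(20, 105):
105 = 5*20 + 5
20 = 4*5 + 0
Since gcd = 5 > 1, 20 is not a unit mod 105.

no inverse exists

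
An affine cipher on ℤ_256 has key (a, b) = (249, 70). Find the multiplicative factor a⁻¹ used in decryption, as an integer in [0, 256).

Extended Euclidean algorithm:
256 = 1×249 + 7
249 = 35×7 + 4
7 = 1×4 + 3
4 = 1×3 + 1
3 = 3×1 + 0
The gcd is 1. Working backward:
1 = 4 − 3
1 = −7 + 2·4
1 = 2·249 − 71·7
1 = −71·256 + 73·249
So 249·73 ≡ 1 (mod 256).

73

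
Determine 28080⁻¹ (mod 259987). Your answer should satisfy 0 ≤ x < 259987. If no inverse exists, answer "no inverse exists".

no inverse exists

Euclidean algorithm on 259987, 28080:
259987 = 9·28080 + 7267
28080 = 3·7267 + 6279
7267 = 1·6279 + 988
6279 = 6·988 + 351
988 = 2·351 + 286
351 = 1·286 + 65
286 = 4·65 + 26
65 = 2·26 + 13
26 = 2·13 + 0
Since gcd = 13 > 1, 28080 is not a unit mod 259987.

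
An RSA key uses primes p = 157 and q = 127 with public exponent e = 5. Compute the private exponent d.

15725

φ(n) = (p−1)(q−1) = 156·126 = 19656.
Need d with 5·d ≡ 1 (mod 19656). Apply the extended Euclidean algorithm:
19656 = 3931·5 + 1
5 = 5·1 + 0
Back-substitute:
1 = 19656 − 3931·5
So 5·(-3931) ≡ 1 (mod 19656), hence d ≡ -3931 ≡ 15725 (mod 19656).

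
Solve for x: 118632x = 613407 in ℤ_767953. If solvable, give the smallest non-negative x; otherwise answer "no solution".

First find gcd(118632, 767953):
767953 = 6×118632 + 56161
118632 = 2×56161 + 6310
56161 = 8×6310 + 5681
6310 = 1×5681 + 629
5681 = 9×629 + 20
629 = 31×20 + 9
20 = 2×9 + 2
9 = 4×2 + 1
2 = 2×1 + 0
gcd = 1, so a unique solution mod 767953 exists.
Back-substitute for the Bézout coefficients:
1 = 9 − 4·2
1 = −4·20 + 9·9
1 = 9·629 − 283·20
1 = −283·5681 + 2556·629
1 = 2556·6310 − 2839·5681
1 = −2839·56161 + 25268·6310
1 = 25268·118632 − 53375·56161
1 = −53375·767953 + 345518·118632
So 118632·(345518) ≡ 1 (mod 767953), giving 118632⁻¹ ≡ 345518.
x ≡ 118632⁻¹·613407 ≡ 345518·613407 ≡ 419074 (mod 767953).

419074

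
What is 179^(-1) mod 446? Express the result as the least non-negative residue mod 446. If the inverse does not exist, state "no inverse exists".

299

Extended Euclidean algorithm:
446 = 2·179 + 88
179 = 2·88 + 3
88 = 29·3 + 1
3 = 3·1 + 0
gcd = 1, so the inverse exists. Back-substitute:
1 = 88 − 29·3
1 = −29·179 + 59·88
1 = 59·446 − 147·179
Thus 179·(-147) ≡ 1 (mod 446); reducing, -147 mod 446 = 299.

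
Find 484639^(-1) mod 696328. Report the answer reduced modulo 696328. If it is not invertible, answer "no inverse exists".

614159

Apply the Euclidean algorithm to 696328 and 484639:
696328 = 1·484639 + 211689
484639 = 2·211689 + 61261
211689 = 3·61261 + 27906
61261 = 2·27906 + 5449
27906 = 5·5449 + 661
5449 = 8·661 + 161
661 = 4·161 + 17
161 = 9·17 + 8
17 = 2·8 + 1
8 = 8·1 + 0
The gcd is 1. Working backward:
1 = 17 − 2·8
1 = −2·161 + 19·17
1 = 19·661 − 78·161
1 = −78·5449 + 643·661
1 = 643·27906 − 3293·5449
1 = −3293·61261 + 7229·27906
1 = 7229·211689 − 24980·61261
1 = −24980·484639 + 57189·211689
1 = 57189·696328 − 82169·484639
Hence 484639⁻¹ ≡ -82169 ≡ 614159 (mod 696328).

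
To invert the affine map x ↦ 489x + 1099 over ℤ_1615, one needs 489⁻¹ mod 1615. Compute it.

Extended Euclidean algorithm:
1615 = 3*489 + 148
489 = 3*148 + 45
148 = 3*45 + 13
45 = 3*13 + 6
13 = 2*6 + 1
6 = 6*1 + 0
Since gcd(489, 1615) = 1, back-substitute to write 1 as a combination:
1 = 13 − 2·6
1 = −2·45 + 7·13
1 = 7·148 − 23·45
1 = −23·489 + 76·148
1 = 76·1615 − 251·489
So 489·(-251) ≡ 1 (mod 1615), and -251 ≡ 1364 (mod 1615).

1364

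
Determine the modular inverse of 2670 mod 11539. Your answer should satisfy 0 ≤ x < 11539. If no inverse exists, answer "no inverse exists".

gcd(11539, 2670) by repeated division:
11539 = 4·2670 + 859
2670 = 3·859 + 93
859 = 9·93 + 22
93 = 4·22 + 5
22 = 4·5 + 2
5 = 2·2 + 1
2 = 2·1 + 0
gcd = 1, so the inverse exists. Back-substitute:
1 = 5 − 2·2
1 = −2·22 + 9·5
1 = 9·93 − 38·22
1 = −38·859 + 351·93
1 = 351·2670 − 1091·859
1 = −1091·11539 + 4715·2670
So 2670·4715 ≡ 1 (mod 11539).

4715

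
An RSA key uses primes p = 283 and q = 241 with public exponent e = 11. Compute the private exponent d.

24611

φ(n) = (p−1)(q−1) = 282·240 = 67680.
Need d with 11·d ≡ 1 (mod 67680). Apply the extended Euclidean algorithm:
67680 = 6152×11 + 8
11 = 1×8 + 3
8 = 2×3 + 2
3 = 1×2 + 1
2 = 2×1 + 0
Back-substitute:
1 = 3 − 2
1 = −8 + 3·3
1 = 3·11 − 4·8
1 = −4·67680 + 24611·11
So 11·24611 ≡ 1 (mod 67680), hence d = 24611.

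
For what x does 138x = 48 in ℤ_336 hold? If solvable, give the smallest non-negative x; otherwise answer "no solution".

32

First find gcd(138, 336):
336 = 2*138 + 60
138 = 2*60 + 18
60 = 3*18 + 6
18 = 3*6 + 0
gcd = 6 and 6 | 48, so solutions exist. Divide through by 6: 23x ≡ 8 (mod 56).
Now find 23⁻¹ mod 56:
56 = 2·23 + 10
23 = 2·10 + 3
10 = 3·3 + 1
3 = 3·1 + 0
Back-substitute:
1 = 10 − 3·3
1 = −3·23 + 7·10
1 = 7·56 − 17·23
So 23·(-17) ≡ 1 (mod 56), i.e. 23⁻¹ ≡ 39.
Then x ≡ 39·8 ≡ 32 (mod 56); the smallest non-negative solution is x = 32.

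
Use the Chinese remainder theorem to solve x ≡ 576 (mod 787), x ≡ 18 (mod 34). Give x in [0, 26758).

3724

Write x = 576 + 787·k. Then 787·k ≡ 18 − 576 ≡ 20 (mod 34).
Need 787⁻¹ mod 34. Extended Euclid on (34, 5):
34 = 6*5 + 4
5 = 1*4 + 1
4 = 4*1 + 0
Back-substitute:
1 = 5 − 4
1 = −34 + 7·5
787⁻¹ ≡ 7 (mod 34), so k ≡ 7·20 ≡ 4 (mod 34).
x = 576 + 787·4 = 3724.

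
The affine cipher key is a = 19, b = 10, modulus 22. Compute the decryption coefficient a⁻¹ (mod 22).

Run Euclid on (22, 19):
22 = 1×19 + 3
19 = 6×3 + 1
3 = 3×1 + 0
Since gcd(19, 22) = 1, back-substitute to write 1 as a combination:
1 = 19 − 6·3
1 = −6·22 + 7·19
So 19·7 ≡ 1 (mod 22).

7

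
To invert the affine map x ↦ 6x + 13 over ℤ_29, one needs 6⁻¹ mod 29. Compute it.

5

Apply the Euclidean algorithm to 29 and 6:
29 = 4×6 + 5
6 = 1×5 + 1
5 = 5×1 + 0
gcd = 1, so the inverse exists. Back-substitute:
1 = 6 − 5
1 = −29 + 5·6
So 6·5 ≡ 1 (mod 29).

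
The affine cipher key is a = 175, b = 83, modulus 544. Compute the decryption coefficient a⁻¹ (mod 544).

143

gcd(544, 175) by repeated division:
544 = 3*175 + 19
175 = 9*19 + 4
19 = 4*4 + 3
4 = 1*3 + 1
3 = 3*1 + 0
The gcd is 1. Working backward:
1 = 4 − 3
1 = −19 + 5·4
1 = 5·175 − 46·19
1 = −46·544 + 143·175
So 175·143 ≡ 1 (mod 544).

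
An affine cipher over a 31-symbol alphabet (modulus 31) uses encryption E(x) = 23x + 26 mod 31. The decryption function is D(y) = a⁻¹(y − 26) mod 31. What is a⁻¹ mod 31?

27

Run Euclid on (31, 23):
31 = 1·23 + 8
23 = 2·8 + 7
8 = 1·7 + 1
7 = 7·1 + 0
gcd = 1, so the inverse exists. Back-substitute:
1 = 8 − 7
1 = −23 + 3·8
1 = 3·31 − 4·23
Thus 23·(-4) ≡ 1 (mod 31); reducing, -4 mod 31 = 27.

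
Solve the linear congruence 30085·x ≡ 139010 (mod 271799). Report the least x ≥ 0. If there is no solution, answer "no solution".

no solution

gcd(30085, 271799):
271799 = 9*30085 + 1034
30085 = 29*1034 + 99
1034 = 10*99 + 44
99 = 2*44 + 11
44 = 4*11 + 0
gcd = 11, but 11 ∤ 139010, so the congruence has no solution.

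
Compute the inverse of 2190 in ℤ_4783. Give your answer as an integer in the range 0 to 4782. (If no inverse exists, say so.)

902

Extended Euclidean algorithm:
4783 = 2*2190 + 403
2190 = 5*403 + 175
403 = 2*175 + 53
175 = 3*53 + 16
53 = 3*16 + 5
16 = 3*5 + 1
5 = 5*1 + 0
The gcd is 1. Working backward:
1 = 16 − 3·5
1 = −3·53 + 10·16
1 = 10·175 − 33·53
1 = −33·403 + 76·175
1 = 76·2190 − 413·403
1 = −413·4783 + 902·2190
So 2190·902 ≡ 1 (mod 4783).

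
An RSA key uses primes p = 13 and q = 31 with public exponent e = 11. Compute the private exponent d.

131

φ(n) = (p−1)(q−1) = 12·30 = 360.
Need d with 11·d ≡ 1 (mod 360). Apply the extended Euclidean algorithm:
360 = 32×11 + 8
11 = 1×8 + 3
8 = 2×3 + 2
3 = 1×2 + 1
2 = 2×1 + 0
Back-substitute:
1 = 3 − 2
1 = −8 + 3·3
1 = 3·11 − 4·8
1 = −4·360 + 131·11
So 11·131 ≡ 1 (mod 360), hence d = 131.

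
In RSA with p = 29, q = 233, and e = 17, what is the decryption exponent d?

3057

φ(n) = (p−1)(q−1) = 28·232 = 6496.
Need d with 17·d ≡ 1 (mod 6496). Apply the extended Euclidean algorithm:
6496 = 382×17 + 2
17 = 8×2 + 1
2 = 2×1 + 0
Back-substitute:
1 = 17 − 8·2
1 = −8·6496 + 3057·17
So 17·3057 ≡ 1 (mod 6496), hence d = 3057.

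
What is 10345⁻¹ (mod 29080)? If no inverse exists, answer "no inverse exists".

no inverse exists

Compute gcd(10345, 29080):
29080 = 2*10345 + 8390
10345 = 1*8390 + 1955
8390 = 4*1955 + 570
1955 = 3*570 + 245
570 = 2*245 + 80
245 = 3*80 + 5
80 = 16*5 + 0
Since gcd = 5 > 1, 10345 is not a unit mod 29080.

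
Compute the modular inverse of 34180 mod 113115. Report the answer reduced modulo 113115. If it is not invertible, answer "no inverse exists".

Euclidean algorithm on 113115, 34180:
113115 = 3·34180 + 10575
34180 = 3·10575 + 2455
10575 = 4·2455 + 755
2455 = 3·755 + 190
755 = 3·190 + 185
190 = 1·185 + 5
185 = 37·5 + 0
gcd(34180, 113115) = 5 ≠ 1, so 34180 has no multiplicative inverse modulo 113115.

no inverse exists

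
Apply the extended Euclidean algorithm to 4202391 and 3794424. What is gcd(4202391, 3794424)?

Euclidean algorithm:
4202391 = 1×3794424 + 407967
3794424 = 9×407967 + 122721
407967 = 3×122721 + 39804
122721 = 3×39804 + 3309
39804 = 12×3309 + 96
3309 = 34×96 + 45
96 = 2×45 + 6
45 = 7×6 + 3
6 = 2×3 + 0
gcd(4202391, 3794424) = 3.
Working backward:
3 = 45 − 7·6
3 = −7·96 + 15·45
3 = 15·3309 − 517·96
3 = −517·39804 + 6219·3309
3 = 6219·122721 − 19174·39804
3 = −19174·407967 + 63741·122721
3 = 63741·3794424 − 592843·407967
3 = −592843·4202391 + 656584·3794424
So 3 = (-592843)·4202391 + (656584)·3794424.

3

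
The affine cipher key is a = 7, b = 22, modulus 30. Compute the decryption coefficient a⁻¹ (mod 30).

Apply the Euclidean algorithm to 30 and 7:
30 = 4·7 + 2
7 = 3·2 + 1
2 = 2·1 + 0
gcd = 1, so the inverse exists. Back-substitute:
1 = 7 − 3·2
1 = −3·30 + 13·7
So 7·13 ≡ 1 (mod 30).

13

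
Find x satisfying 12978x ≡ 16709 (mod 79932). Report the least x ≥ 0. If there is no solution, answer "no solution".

gcd(12978, 79932):
79932 = 6×12978 + 2064
12978 = 6×2064 + 594
2064 = 3×594 + 282
594 = 2×282 + 30
282 = 9×30 + 12
30 = 2×12 + 6
12 = 2×6 + 0
gcd = 6, but 6 ∤ 16709, so the congruence has no solution.

no solution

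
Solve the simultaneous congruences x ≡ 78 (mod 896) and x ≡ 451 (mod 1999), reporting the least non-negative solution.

1545678

Write x = 78 + 896·k. Then 896·k ≡ 451 − 78 ≡ 373 (mod 1999).
Need 896⁻¹ mod 1999. Extended Euclid on (1999, 896):
1999 = 2×896 + 207
896 = 4×207 + 68
207 = 3×68 + 3
68 = 22×3 + 2
3 = 1×2 + 1
2 = 2×1 + 0
Back-substitute:
1 = 3 − 2
1 = −68 + 23·3
1 = 23·207 − 70·68
1 = −70·896 + 303·207
1 = 303·1999 − 676·896
896⁻¹ ≡ 1323 (mod 1999), so k ≡ 1323·373 ≡ 1725 (mod 1999).
x = 78 + 896·1725 = 1545678.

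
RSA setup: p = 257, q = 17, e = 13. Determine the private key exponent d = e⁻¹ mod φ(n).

3781

φ(n) = (p−1)(q−1) = 256·16 = 4096.
Need d with 13·d ≡ 1 (mod 4096). Apply the extended Euclidean algorithm:
4096 = 315·13 + 1
13 = 13·1 + 0
Back-substitute:
1 = 4096 − 315·13
So 13·(-315) ≡ 1 (mod 4096), hence d ≡ -315 ≡ 3781 (mod 4096).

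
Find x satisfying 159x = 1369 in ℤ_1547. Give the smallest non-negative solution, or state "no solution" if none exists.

894

First find gcd(159, 1547):
1547 = 9·159 + 116
159 = 1·116 + 43
116 = 2·43 + 30
43 = 1·30 + 13
30 = 2·13 + 4
13 = 3·4 + 1
4 = 4·1 + 0
gcd = 1, so a unique solution mod 1547 exists.
Back-substitute for the Bézout coefficients:
1 = 13 − 3·4
1 = −3·30 + 7·13
1 = 7·43 − 10·30
1 = −10·116 + 27·43
1 = 27·159 − 37·116
1 = −37·1547 + 360·159
So 159·(360) ≡ 1 (mod 1547), giving 159⁻¹ ≡ 360.
x ≡ 159⁻¹·1369 ≡ 360·1369 ≡ 894 (mod 1547).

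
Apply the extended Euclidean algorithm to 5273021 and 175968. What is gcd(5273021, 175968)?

Repeated division:
5273021 = 29·175968 + 169949
175968 = 1·169949 + 6019
169949 = 28·6019 + 1417
6019 = 4·1417 + 351
1417 = 4·351 + 13
351 = 27·13 + 0
gcd(5273021, 175968) = 13.
Back-substituting:
13 = 1417 − 4·351
13 = −4·6019 + 17·1417
13 = 17·169949 − 480·6019
13 = −480·175968 + 497·169949
13 = 497·5273021 − 14893·175968
So 13 = (497)·5273021 + (-14893)·175968.

13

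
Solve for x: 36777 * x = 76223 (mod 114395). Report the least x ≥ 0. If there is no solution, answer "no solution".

First find gcd(36777, 114395):
114395 = 3×36777 + 4064
36777 = 9×4064 + 201
4064 = 20×201 + 44
201 = 4×44 + 25
44 = 1×25 + 19
25 = 1×19 + 6
19 = 3×6 + 1
6 = 6×1 + 0
gcd = 1, so a unique solution mod 114395 exists.
Back-substitute for the Bézout coefficients:
1 = 19 − 3·6
1 = −3·25 + 4·19
1 = 4·44 − 7·25
1 = −7·201 + 32·44
1 = 32·4064 − 647·201
1 = −647·36777 + 5855·4064
1 = 5855·114395 − 18212·36777
So 36777·(-18212) ≡ 1 (mod 114395), giving 36777⁻¹ ≡ 96183.
x ≡ 36777⁻¹·76223 ≡ 96183·76223 ≡ 10049 (mod 114395).

10049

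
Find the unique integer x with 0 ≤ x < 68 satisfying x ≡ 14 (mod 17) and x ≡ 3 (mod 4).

31

Write x = 14 + 17·k. Then 17·k ≡ 3 − 14 ≡ 1 (mod 4).
Need 17⁻¹ mod 4. Extended Euclid on (4, 1):
4 = 4*1 + 0
17⁻¹ ≡ 1 (mod 4), so k ≡ 1·1 ≡ 1 (mod 4).
x = 14 + 17·1 = 31.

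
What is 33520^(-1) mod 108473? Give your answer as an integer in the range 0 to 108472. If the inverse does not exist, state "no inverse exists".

Apply the Euclidean algorithm to 108473 and 33520:
108473 = 3×33520 + 7913
33520 = 4×7913 + 1868
7913 = 4×1868 + 441
1868 = 4×441 + 104
441 = 4×104 + 25
104 = 4×25 + 4
25 = 6×4 + 1
4 = 4×1 + 0
Since gcd(33520, 108473) = 1, back-substitute to write 1 as a combination:
1 = 25 − 6·4
1 = −6·104 + 25·25
1 = 25·441 − 106·104
1 = −106·1868 + 449·441
1 = 449·7913 − 1902·1868
1 = −1902·33520 + 8057·7913
1 = 8057·108473 − 26073·33520
Hence 33520⁻¹ ≡ -26073 ≡ 82400 (mod 108473).

82400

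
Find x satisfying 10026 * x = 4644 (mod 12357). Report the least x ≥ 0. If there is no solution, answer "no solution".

First find gcd(10026, 12357):
12357 = 1×10026 + 2331
10026 = 4×2331 + 702
2331 = 3×702 + 225
702 = 3×225 + 27
225 = 8×27 + 9
27 = 3×9 + 0
gcd = 9 and 9 | 4644, so solutions exist. Divide through by 9: 1114x ≡ 516 (mod 1373).
Now find 1114⁻¹ mod 1373:
1373 = 1*1114 + 259
1114 = 4*259 + 78
259 = 3*78 + 25
78 = 3*25 + 3
25 = 8*3 + 1
3 = 3*1 + 0
Back-substitute:
1 = 25 − 8·3
1 = −8·78 + 25·25
1 = 25·259 − 83·78
1 = −83·1114 + 357·259
1 = 357·1373 − 440·1114
So 1114·(-440) ≡ 1 (mod 1373), i.e. 1114⁻¹ ≡ 933.
Then x ≡ 933·516 ≡ 878 (mod 1373); the smallest non-negative solution is x = 878.

878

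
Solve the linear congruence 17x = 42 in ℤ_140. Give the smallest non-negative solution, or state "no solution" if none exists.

First find gcd(17, 140):
140 = 8·17 + 4
17 = 4·4 + 1
4 = 4·1 + 0
gcd = 1, so a unique solution mod 140 exists.
Back-substitute for the Bézout coefficients:
1 = 17 − 4·4
1 = −4·140 + 33·17
So 17·(33) ≡ 1 (mod 140), giving 17⁻¹ ≡ 33.
x ≡ 17⁻¹·42 ≡ 33·42 ≡ 126 (mod 140).

126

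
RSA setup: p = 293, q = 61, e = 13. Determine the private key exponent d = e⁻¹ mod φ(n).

13477

φ(n) = (p−1)(q−1) = 292·60 = 17520.
Need d with 13·d ≡ 1 (mod 17520). Apply the extended Euclidean algorithm:
17520 = 1347×13 + 9
13 = 1×9 + 4
9 = 2×4 + 1
4 = 4×1 + 0
Back-substitute:
1 = 9 − 2·4
1 = −2·13 + 3·9
1 = 3·17520 − 4043·13
So 13·(-4043) ≡ 1 (mod 17520), hence d ≡ -4043 ≡ 13477 (mod 17520).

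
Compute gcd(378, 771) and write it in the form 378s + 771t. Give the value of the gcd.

3

Repeated division:
771 = 2·378 + 15
378 = 25·15 + 3
15 = 5·3 + 0
gcd(378, 771) = 3.
Express as a combination:
3 = 378 − 25·15
3 = −25·771 + 51·378
So 3 = (-25)·771 + (51)·378.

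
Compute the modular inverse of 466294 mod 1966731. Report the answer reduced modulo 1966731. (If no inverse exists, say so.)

456538

Extended Euclidean algorithm:
1966731 = 4*466294 + 101555
466294 = 4*101555 + 60074
101555 = 1*60074 + 41481
60074 = 1*41481 + 18593
41481 = 2*18593 + 4295
18593 = 4*4295 + 1413
4295 = 3*1413 + 56
1413 = 25*56 + 13
56 = 4*13 + 4
13 = 3*4 + 1
4 = 4*1 + 0
Since gcd(466294, 1966731) = 1, back-substitute to write 1 as a combination:
1 = 13 − 3·4
1 = −3·56 + 13·13
1 = 13·1413 − 328·56
1 = −328·4295 + 997·1413
1 = 997·18593 − 4316·4295
1 = −4316·41481 + 9629·18593
1 = 9629·60074 − 13945·41481
1 = −13945·101555 + 23574·60074
1 = 23574·466294 − 108241·101555
1 = −108241·1966731 + 456538·466294
So 466294·456538 ≡ 1 (mod 1966731).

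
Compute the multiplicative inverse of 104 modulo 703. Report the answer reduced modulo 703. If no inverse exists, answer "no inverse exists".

169

Apply the Euclidean algorithm to 703 and 104:
703 = 6×104 + 79
104 = 1×79 + 25
79 = 3×25 + 4
25 = 6×4 + 1
4 = 4×1 + 0
The gcd is 1. Working backward:
1 = 25 − 6·4
1 = −6·79 + 19·25
1 = 19·104 − 25·79
1 = −25·703 + 169·104
So 104·169 ≡ 1 (mod 703).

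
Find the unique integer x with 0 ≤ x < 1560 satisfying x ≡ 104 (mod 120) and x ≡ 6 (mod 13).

Write x = 104 + 120·k. Then 120·k ≡ 6 − 104 ≡ 6 (mod 13).
Need 120⁻¹ mod 13. Extended Euclid on (13, 3):
13 = 4×3 + 1
3 = 3×1 + 0
Back-substitute:
1 = 13 − 4·3
120⁻¹ ≡ 9 (mod 13), so k ≡ 9·6 ≡ 2 (mod 13).
x = 104 + 120·2 = 344.

344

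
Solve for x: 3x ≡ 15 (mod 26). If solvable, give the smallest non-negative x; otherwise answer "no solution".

5

First find gcd(3, 26):
26 = 8*3 + 2
3 = 1*2 + 1
2 = 2*1 + 0
gcd = 1, so a unique solution mod 26 exists.
Back-substitute for the Bézout coefficients:
1 = 3 − 2
1 = −26 + 9·3
So 3·(9) ≡ 1 (mod 26), giving 3⁻¹ ≡ 9.
x ≡ 3⁻¹·15 ≡ 9·15 ≡ 5 (mod 26).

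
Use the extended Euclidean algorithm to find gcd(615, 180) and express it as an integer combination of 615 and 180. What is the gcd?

Apply Euclid's algorithm to 615 and 180:
615 = 3·180 + 75
180 = 2·75 + 30
75 = 2·30 + 15
30 = 2·15 + 0
gcd(615, 180) = 15.
Working backward:
15 = 75 − 2·30
15 = −2·180 + 5·75
15 = 5·615 − 17·180
So 15 = (5)·615 + (-17)·180.

15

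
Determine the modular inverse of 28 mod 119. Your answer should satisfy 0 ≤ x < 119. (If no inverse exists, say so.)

Compute gcd(28, 119):
119 = 4×28 + 7
28 = 4×7 + 0
Since gcd = 7 > 1, 28 is not a unit mod 119.

no inverse exists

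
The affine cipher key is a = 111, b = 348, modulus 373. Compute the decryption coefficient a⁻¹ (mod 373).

gcd(373, 111) by repeated division:
373 = 3×111 + 40
111 = 2×40 + 31
40 = 1×31 + 9
31 = 3×9 + 4
9 = 2×4 + 1
4 = 4×1 + 0
Since gcd(111, 373) = 1, back-substitute to write 1 as a combination:
1 = 9 − 2·4
1 = −2·31 + 7·9
1 = 7·40 − 9·31
1 = −9·111 + 25·40
1 = 25·373 − 84·111
Thus 111·(-84) ≡ 1 (mod 373); reducing, -84 mod 373 = 289.

289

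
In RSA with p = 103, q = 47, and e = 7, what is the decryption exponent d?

φ(n) = (p−1)(q−1) = 102·46 = 4692.
Need d with 7·d ≡ 1 (mod 4692). Apply the extended Euclidean algorithm:
4692 = 670·7 + 2
7 = 3·2 + 1
2 = 2·1 + 0
Back-substitute:
1 = 7 − 3·2
1 = −3·4692 + 2011·7
So 7·2011 ≡ 1 (mod 4692), hence d = 2011.

2011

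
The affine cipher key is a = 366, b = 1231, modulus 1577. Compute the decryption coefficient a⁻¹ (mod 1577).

935

Run Euclid on (1577, 366):
1577 = 4*366 + 113
366 = 3*113 + 27
113 = 4*27 + 5
27 = 5*5 + 2
5 = 2*2 + 1
2 = 2*1 + 0
The gcd is 1. Working backward:
1 = 5 − 2·2
1 = −2·27 + 11·5
1 = 11·113 − 46·27
1 = −46·366 + 149·113
1 = 149·1577 − 642·366
So 366·(-642) ≡ 1 (mod 1577), and -642 ≡ 935 (mod 1577).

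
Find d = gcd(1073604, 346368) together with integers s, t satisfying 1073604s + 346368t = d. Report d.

Euclidean algorithm:
1073604 = 3·346368 + 34500
346368 = 10·34500 + 1368
34500 = 25·1368 + 300
1368 = 4·300 + 168
300 = 1·168 + 132
168 = 1·132 + 36
132 = 3·36 + 24
36 = 1·24 + 12
24 = 2·12 + 0
gcd(1073604, 346368) = 12.
Working backward:
12 = 36 − 24
12 = −132 + 4·36
12 = 4·168 − 5·132
12 = −5·300 + 9·168
12 = 9·1368 − 41·300
12 = −41·34500 + 1034·1368
12 = 1034·346368 − 10381·34500
12 = −10381·1073604 + 32177·346368
So 12 = (-10381)·1073604 + (32177)·346368.

12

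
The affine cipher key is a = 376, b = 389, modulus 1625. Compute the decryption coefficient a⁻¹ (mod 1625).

376

gcd(1625, 376) by repeated division:
1625 = 4×376 + 121
376 = 3×121 + 13
121 = 9×13 + 4
13 = 3×4 + 1
4 = 4×1 + 0
The gcd is 1. Working backward:
1 = 13 − 3·4
1 = −3·121 + 28·13
1 = 28·376 − 87·121
1 = −87·1625 + 376·376
So 376·376 ≡ 1 (mod 1625).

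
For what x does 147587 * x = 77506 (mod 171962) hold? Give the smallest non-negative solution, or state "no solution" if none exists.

126194

First find gcd(147587, 171962):
171962 = 1·147587 + 24375
147587 = 6·24375 + 1337
24375 = 18·1337 + 309
1337 = 4·309 + 101
309 = 3·101 + 6
101 = 16·6 + 5
6 = 1·5 + 1
5 = 5·1 + 0
gcd = 1, so a unique solution mod 171962 exists.
Back-substitute for the Bézout coefficients:
1 = 6 − 5
1 = −101 + 17·6
1 = 17·309 − 52·101
1 = −52·1337 + 225·309
1 = 225·24375 − 4102·1337
1 = −4102·147587 + 24837·24375
1 = 24837·171962 − 28939·147587
So 147587·(-28939) ≡ 1 (mod 171962), giving 147587⁻¹ ≡ 143023.
x ≡ 147587⁻¹·77506 ≡ 143023·77506 ≡ 126194 (mod 171962).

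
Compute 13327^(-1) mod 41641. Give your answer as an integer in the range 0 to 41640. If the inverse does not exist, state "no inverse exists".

Apply the Euclidean algorithm to 41641 and 13327:
41641 = 3×13327 + 1660
13327 = 8×1660 + 47
1660 = 35×47 + 15
47 = 3×15 + 2
15 = 7×2 + 1
2 = 2×1 + 0
Since gcd(13327, 41641) = 1, back-substitute to write 1 as a combination:
1 = 15 − 7·2
1 = −7·47 + 22·15
1 = 22·1660 − 777·47
1 = −777·13327 + 6238·1660
1 = 6238·41641 − 19491·13327
Thus 13327·(-19491) ≡ 1 (mod 41641); reducing, -19491 mod 41641 = 22150.

22150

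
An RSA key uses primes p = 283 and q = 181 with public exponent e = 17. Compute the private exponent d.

φ(n) = (p−1)(q−1) = 282·180 = 50760.
Need d with 17·d ≡ 1 (mod 50760). Apply the extended Euclidean algorithm:
50760 = 2985*17 + 15
17 = 1*15 + 2
15 = 7*2 + 1
2 = 2*1 + 0
Back-substitute:
1 = 15 − 7·2
1 = −7·17 + 8·15
1 = 8·50760 − 23887·17
So 17·(-23887) ≡ 1 (mod 50760), hence d ≡ -23887 ≡ 26873 (mod 50760).

26873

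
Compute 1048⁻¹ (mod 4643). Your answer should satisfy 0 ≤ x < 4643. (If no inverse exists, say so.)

3212

Run Euclid on (4643, 1048):
4643 = 4*1048 + 451
1048 = 2*451 + 146
451 = 3*146 + 13
146 = 11*13 + 3
13 = 4*3 + 1
3 = 3*1 + 0
gcd = 1, so the inverse exists. Back-substitute:
1 = 13 − 4·3
1 = −4·146 + 45·13
1 = 45·451 − 139·146
1 = −139·1048 + 323·451
1 = 323·4643 − 1431·1048
Thus 1048·(-1431) ≡ 1 (mod 4643); reducing, -1431 mod 4643 = 3212.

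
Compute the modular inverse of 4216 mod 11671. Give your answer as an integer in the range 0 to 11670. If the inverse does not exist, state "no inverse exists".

3524

Extended Euclidean algorithm:
11671 = 2×4216 + 3239
4216 = 1×3239 + 977
3239 = 3×977 + 308
977 = 3×308 + 53
308 = 5×53 + 43
53 = 1×43 + 10
43 = 4×10 + 3
10 = 3×3 + 1
3 = 3×1 + 0
gcd = 1, so the inverse exists. Back-substitute:
1 = 10 − 3·3
1 = −3·43 + 13·10
1 = 13·53 − 16·43
1 = −16·308 + 93·53
1 = 93·977 − 295·308
1 = −295·3239 + 978·977
1 = 978·4216 − 1273·3239
1 = −1273·11671 + 3524·4216
So 4216·3524 ≡ 1 (mod 11671).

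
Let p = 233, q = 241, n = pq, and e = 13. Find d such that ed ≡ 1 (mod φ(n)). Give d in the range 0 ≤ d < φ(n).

51397

φ(n) = (p−1)(q−1) = 232·240 = 55680.
Need d with 13·d ≡ 1 (mod 55680). Apply the extended Euclidean algorithm:
55680 = 4283·13 + 1
13 = 13·1 + 0
Back-substitute:
1 = 55680 − 4283·13
So 13·(-4283) ≡ 1 (mod 55680), hence d ≡ -4283 ≡ 51397 (mod 55680).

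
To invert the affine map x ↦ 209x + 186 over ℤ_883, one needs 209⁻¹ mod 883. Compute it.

gcd(883, 209) by repeated division:
883 = 4·209 + 47
209 = 4·47 + 21
47 = 2·21 + 5
21 = 4·5 + 1
5 = 5·1 + 0
Since gcd(209, 883) = 1, back-substitute to write 1 as a combination:
1 = 21 − 4·5
1 = −4·47 + 9·21
1 = 9·209 − 40·47
1 = −40·883 + 169·209
So 209·169 ≡ 1 (mod 883).

169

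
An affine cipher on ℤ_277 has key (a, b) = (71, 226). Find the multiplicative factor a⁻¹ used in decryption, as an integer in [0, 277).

Run Euclid on (277, 71):
277 = 3·71 + 64
71 = 1·64 + 7
64 = 9·7 + 1
7 = 7·1 + 0
Since gcd(71, 277) = 1, back-substitute to write 1 as a combination:
1 = 64 − 9·7
1 = −9·71 + 10·64
1 = 10·277 − 39·71
Thus 71·(-39) ≡ 1 (mod 277); reducing, -39 mod 277 = 238.

238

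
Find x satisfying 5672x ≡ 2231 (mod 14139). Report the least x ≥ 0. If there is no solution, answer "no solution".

First find gcd(5672, 14139):
14139 = 2*5672 + 2795
5672 = 2*2795 + 82
2795 = 34*82 + 7
82 = 11*7 + 5
7 = 1*5 + 2
5 = 2*2 + 1
2 = 2*1 + 0
gcd = 1, so a unique solution mod 14139 exists.
Back-substitute for the Bézout coefficients:
1 = 5 − 2·2
1 = −2·7 + 3·5
1 = 3·82 − 35·7
1 = −35·2795 + 1193·82
1 = 1193·5672 − 2421·2795
1 = −2421·14139 + 6035·5672
So 5672·(6035) ≡ 1 (mod 14139), giving 5672⁻¹ ≡ 6035.
x ≡ 5672⁻¹·2231 ≡ 6035·2231 ≡ 3757 (mod 14139).

3757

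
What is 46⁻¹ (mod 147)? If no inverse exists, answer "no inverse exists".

Apply the Euclidean algorithm to 147 and 46:
147 = 3×46 + 9
46 = 5×9 + 1
9 = 9×1 + 0
gcd = 1, so the inverse exists. Back-substitute:
1 = 46 − 5·9
1 = −5·147 + 16·46
So 46·16 ≡ 1 (mod 147).

16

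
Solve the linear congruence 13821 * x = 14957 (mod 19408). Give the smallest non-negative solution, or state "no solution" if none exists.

3617

First find gcd(13821, 19408):
19408 = 1·13821 + 5587
13821 = 2·5587 + 2647
5587 = 2·2647 + 293
2647 = 9·293 + 10
293 = 29·10 + 3
10 = 3·3 + 1
3 = 3·1 + 0
gcd = 1, so a unique solution mod 19408 exists.
Back-substitute for the Bézout coefficients:
1 = 10 − 3·3
1 = −3·293 + 88·10
1 = 88·2647 − 795·293
1 = −795·5587 + 1678·2647
1 = 1678·13821 − 4151·5587
1 = −4151·19408 + 5829·13821
So 13821·(5829) ≡ 1 (mod 19408), giving 13821⁻¹ ≡ 5829.
x ≡ 13821⁻¹·14957 ≡ 5829·14957 ≡ 3617 (mod 19408).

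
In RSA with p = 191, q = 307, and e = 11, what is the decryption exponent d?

10571

φ(n) = (p−1)(q−1) = 190·306 = 58140.
Need d with 11·d ≡ 1 (mod 58140). Apply the extended Euclidean algorithm:
58140 = 5285*11 + 5
11 = 2*5 + 1
5 = 5*1 + 0
Back-substitute:
1 = 11 − 2·5
1 = −2·58140 + 10571·11
So 11·10571 ≡ 1 (mod 58140), hence d = 10571.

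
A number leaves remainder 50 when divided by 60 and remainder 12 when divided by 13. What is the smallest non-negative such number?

350

Write x = 50 + 60·k. Then 60·k ≡ 12 − 50 ≡ 1 (mod 13).
Need 60⁻¹ mod 13. Extended Euclid on (13, 8):
13 = 1·8 + 5
8 = 1·5 + 3
5 = 1·3 + 2
3 = 1·2 + 1
2 = 2·1 + 0
Back-substitute:
1 = 3 − 2
1 = −5 + 2·3
1 = 2·8 − 3·5
1 = −3·13 + 5·8
60⁻¹ ≡ 5 (mod 13), so k ≡ 5·1 ≡ 5 (mod 13).
x = 50 + 60·5 = 350.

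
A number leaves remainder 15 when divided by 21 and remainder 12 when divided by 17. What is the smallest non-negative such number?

267

Write x = 15 + 21·k. Then 21·k ≡ 12 − 15 ≡ 14 (mod 17).
Need 21⁻¹ mod 17. Extended Euclid on (17, 4):
17 = 4*4 + 1
4 = 4*1 + 0
Back-substitute:
1 = 17 − 4·4
21⁻¹ ≡ 13 (mod 17), so k ≡ 13·14 ≡ 12 (mod 17).
x = 15 + 21·12 = 267.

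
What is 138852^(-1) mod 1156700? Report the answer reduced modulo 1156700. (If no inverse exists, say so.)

no inverse exists

Euclidean algorithm on 1156700, 138852:
1156700 = 8*138852 + 45884
138852 = 3*45884 + 1200
45884 = 38*1200 + 284
1200 = 4*284 + 64
284 = 4*64 + 28
64 = 2*28 + 8
28 = 3*8 + 4
8 = 2*4 + 0
Since gcd = 4 > 1, 138852 is not a unit mod 1156700.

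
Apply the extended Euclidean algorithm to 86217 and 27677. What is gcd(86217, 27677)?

1

Euclidean algorithm:
86217 = 3×27677 + 3186
27677 = 8×3186 + 2189
3186 = 1×2189 + 997
2189 = 2×997 + 195
997 = 5×195 + 22
195 = 8×22 + 19
22 = 1×19 + 3
19 = 6×3 + 1
3 = 3×1 + 0
gcd(86217, 27677) = 1.
Express as a combination:
1 = 19 − 6·3
1 = −6·22 + 7·19
1 = 7·195 − 62·22
1 = −62·997 + 317·195
1 = 317·2189 − 696·997
1 = −696·3186 + 1013·2189
1 = 1013·27677 − 8800·3186
1 = −8800·86217 + 27413·27677
So 1 = (-8800)·86217 + (27413)·27677.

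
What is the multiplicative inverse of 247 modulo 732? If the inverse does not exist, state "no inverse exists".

Run Euclid on (732, 247):
732 = 2×247 + 238
247 = 1×238 + 9
238 = 26×9 + 4
9 = 2×4 + 1
4 = 4×1 + 0
Since gcd(247, 732) = 1, back-substitute to write 1 as a combination:
1 = 9 − 2·4
1 = −2·238 + 53·9
1 = 53·247 − 55·238
1 = −55·732 + 163·247
So 247·163 ≡ 1 (mod 732).

163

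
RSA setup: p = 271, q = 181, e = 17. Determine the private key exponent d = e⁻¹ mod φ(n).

φ(n) = (p−1)(q−1) = 270·180 = 48600.
Need d with 17·d ≡ 1 (mod 48600). Apply the extended Euclidean algorithm:
48600 = 2858*17 + 14
17 = 1*14 + 3
14 = 4*3 + 2
3 = 1*2 + 1
2 = 2*1 + 0
Back-substitute:
1 = 3 − 2
1 = −14 + 5·3
1 = 5·17 − 6·14
1 = −6·48600 + 17153·17
So 17·17153 ≡ 1 (mod 48600), hence d = 17153.

17153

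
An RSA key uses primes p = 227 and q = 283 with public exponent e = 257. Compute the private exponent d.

47861

φ(n) = (p−1)(q−1) = 226·282 = 63732.
Need d with 257·d ≡ 1 (mod 63732). Apply the extended Euclidean algorithm:
63732 = 247·257 + 253
257 = 1·253 + 4
253 = 63·4 + 1
4 = 4·1 + 0
Back-substitute:
1 = 253 − 63·4
1 = −63·257 + 64·253
1 = 64·63732 − 15871·257
So 257·(-15871) ≡ 1 (mod 63732), hence d ≡ -15871 ≡ 47861 (mod 63732).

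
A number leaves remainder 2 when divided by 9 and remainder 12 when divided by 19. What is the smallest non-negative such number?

Write x = 2 + 9·k. Then 9·k ≡ 12 − 2 ≡ 10 (mod 19).
Need 9⁻¹ mod 19. Extended Euclid on (19, 9):
19 = 2×9 + 1
9 = 9×1 + 0
Back-substitute:
1 = 19 − 2·9
9⁻¹ ≡ 17 (mod 19), so k ≡ 17·10 ≡ 18 (mod 19).
x = 2 + 9·18 = 164.

164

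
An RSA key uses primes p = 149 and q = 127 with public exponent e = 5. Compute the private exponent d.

φ(n) = (p−1)(q−1) = 148·126 = 18648.
Need d with 5·d ≡ 1 (mod 18648). Apply the extended Euclidean algorithm:
18648 = 3729·5 + 3
5 = 1·3 + 2
3 = 1·2 + 1
2 = 2·1 + 0
Back-substitute:
1 = 3 − 2
1 = −5 + 2·3
1 = 2·18648 − 7459·5
So 5·(-7459) ≡ 1 (mod 18648), hence d ≡ -7459 ≡ 11189 (mod 18648).

11189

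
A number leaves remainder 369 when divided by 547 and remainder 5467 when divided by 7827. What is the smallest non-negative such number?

Write x = 369 + 547·k. Then 547·k ≡ 5467 − 369 ≡ 5098 (mod 7827).
Need 547⁻¹ mod 7827. Extended Euclid on (7827, 547):
7827 = 14·547 + 169
547 = 3·169 + 40
169 = 4·40 + 9
40 = 4·9 + 4
9 = 2·4 + 1
4 = 4·1 + 0
Back-substitute:
1 = 9 − 2·4
1 = −2·40 + 9·9
1 = 9·169 − 38·40
1 = −38·547 + 123·169
1 = 123·7827 − 1760·547
547⁻¹ ≡ 6067 (mod 7827), so k ≡ 6067·5098 ≡ 5089 (mod 7827).
x = 369 + 547·5089 = 2784052.

2784052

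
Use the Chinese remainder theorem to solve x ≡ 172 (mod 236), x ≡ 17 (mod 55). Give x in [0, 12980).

Write x = 172 + 236·k. Then 236·k ≡ 17 − 172 ≡ 10 (mod 55).
Need 236⁻¹ mod 55. Extended Euclid on (55, 16):
55 = 3×16 + 7
16 = 2×7 + 2
7 = 3×2 + 1
2 = 2×1 + 0
Back-substitute:
1 = 7 − 3·2
1 = −3·16 + 7·7
1 = 7·55 − 24·16
236⁻¹ ≡ 31 (mod 55), so k ≡ 31·10 ≡ 35 (mod 55).
x = 172 + 236·35 = 8432.

8432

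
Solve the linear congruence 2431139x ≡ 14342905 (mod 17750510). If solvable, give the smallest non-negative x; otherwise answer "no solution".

5976285

First find gcd(2431139, 17750510):
17750510 = 7·2431139 + 732537
2431139 = 3·732537 + 233528
732537 = 3·233528 + 31953
233528 = 7·31953 + 9857
31953 = 3·9857 + 2382
9857 = 4·2382 + 329
2382 = 7·329 + 79
329 = 4·79 + 13
79 = 6·13 + 1
13 = 13·1 + 0
gcd = 1, so a unique solution mod 17750510 exists.
Back-substitute for the Bézout coefficients:
1 = 79 − 6·13
1 = −6·329 + 25·79
1 = 25·2382 − 181·329
1 = −181·9857 + 749·2382
1 = 749·31953 − 2428·9857
1 = −2428·233528 + 17745·31953
1 = 17745·732537 − 55663·233528
1 = −55663·2431139 + 184734·732537
1 = 184734·17750510 − 1348801·2431139
So 2431139·(-1348801) ≡ 1 (mod 17750510), giving 2431139⁻¹ ≡ 16401709.
x ≡ 2431139⁻¹·14342905 ≡ 16401709·14342905 ≡ 5976285 (mod 17750510).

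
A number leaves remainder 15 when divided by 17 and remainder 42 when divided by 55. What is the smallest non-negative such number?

Write x = 15 + 17·k. Then 17·k ≡ 42 − 15 ≡ 27 (mod 55).
Need 17⁻¹ mod 55. Extended Euclid on (55, 17):
55 = 3×17 + 4
17 = 4×4 + 1
4 = 4×1 + 0
Back-substitute:
1 = 17 − 4·4
1 = −4·55 + 13·17
17⁻¹ ≡ 13 (mod 55), so k ≡ 13·27 ≡ 21 (mod 55).
x = 15 + 17·21 = 372.

372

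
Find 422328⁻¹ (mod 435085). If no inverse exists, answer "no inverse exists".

214797

Extended Euclidean algorithm:
435085 = 1×422328 + 12757
422328 = 33×12757 + 1347
12757 = 9×1347 + 634
1347 = 2×634 + 79
634 = 8×79 + 2
79 = 39×2 + 1
2 = 2×1 + 0
The gcd is 1. Working backward:
1 = 79 − 39·2
1 = −39·634 + 313·79
1 = 313·1347 − 665·634
1 = −665·12757 + 6298·1347
1 = 6298·422328 − 208499·12757
1 = −208499·435085 + 214797·422328
So 422328·214797 ≡ 1 (mod 435085).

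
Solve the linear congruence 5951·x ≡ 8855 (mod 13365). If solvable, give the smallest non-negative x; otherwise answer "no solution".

1075

First find gcd(5951, 13365):
13365 = 2·5951 + 1463
5951 = 4·1463 + 99
1463 = 14·99 + 77
99 = 1·77 + 22
77 = 3·22 + 11
22 = 2·11 + 0
gcd = 11 and 11 | 8855, so solutions exist. Divide through by 11: 541x ≡ 805 (mod 1215).
Now find 541⁻¹ mod 1215:
1215 = 2*541 + 133
541 = 4*133 + 9
133 = 14*9 + 7
9 = 1*7 + 2
7 = 3*2 + 1
2 = 2*1 + 0
Back-substitute:
1 = 7 − 3·2
1 = −3·9 + 4·7
1 = 4·133 − 59·9
1 = −59·541 + 240·133
1 = 240·1215 − 539·541
So 541·(-539) ≡ 1 (mod 1215), i.e. 541⁻¹ ≡ 676.
Then x ≡ 676·805 ≡ 1075 (mod 1215); the smallest non-negative solution is x = 1075.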